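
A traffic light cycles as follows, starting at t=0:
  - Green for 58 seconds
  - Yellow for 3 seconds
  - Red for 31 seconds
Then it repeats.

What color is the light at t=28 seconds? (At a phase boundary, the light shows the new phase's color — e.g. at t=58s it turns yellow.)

Cycle length = 58 + 3 + 31 = 92s
t = 28, phase_t = 28 mod 92 = 28
28 < 58 (green end) → GREEN

Answer: green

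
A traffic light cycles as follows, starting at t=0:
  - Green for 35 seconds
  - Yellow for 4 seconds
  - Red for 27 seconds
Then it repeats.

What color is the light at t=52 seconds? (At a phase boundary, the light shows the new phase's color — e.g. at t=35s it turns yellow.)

Cycle length = 35 + 4 + 27 = 66s
t = 52, phase_t = 52 mod 66 = 52
52 >= 39 → RED

Answer: red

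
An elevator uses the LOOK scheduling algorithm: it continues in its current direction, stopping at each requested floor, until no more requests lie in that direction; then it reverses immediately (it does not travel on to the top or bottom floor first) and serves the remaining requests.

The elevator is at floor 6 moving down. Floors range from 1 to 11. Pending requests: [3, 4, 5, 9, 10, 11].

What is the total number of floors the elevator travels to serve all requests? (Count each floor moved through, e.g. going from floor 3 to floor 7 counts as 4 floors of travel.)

Start at floor 6 moving down, LOOK stop order: [5, 4, 3, 9, 10, 11]
  6 → 5: |5-6| = 1, total = 1
  5 → 4: |4-5| = 1, total = 2
  4 → 3: |3-4| = 1, total = 3
  3 → 9: |9-3| = 6, total = 9
  9 → 10: |10-9| = 1, total = 10
  10 → 11: |11-10| = 1, total = 11

Answer: 11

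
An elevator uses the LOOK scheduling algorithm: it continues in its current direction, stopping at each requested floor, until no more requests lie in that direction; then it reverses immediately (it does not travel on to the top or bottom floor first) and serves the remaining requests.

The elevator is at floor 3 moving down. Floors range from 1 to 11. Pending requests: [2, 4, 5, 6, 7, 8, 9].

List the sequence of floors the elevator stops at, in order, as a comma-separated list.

Answer: 2, 4, 5, 6, 7, 8, 9

Derivation:
Current: 3, moving DOWN
Serve below first (descending): [2]
Then reverse, serve above (ascending): [4, 5, 6, 7, 8, 9]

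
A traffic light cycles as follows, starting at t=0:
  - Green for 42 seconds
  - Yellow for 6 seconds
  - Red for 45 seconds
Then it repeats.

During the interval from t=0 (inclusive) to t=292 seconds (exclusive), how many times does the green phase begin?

Answer: 4

Derivation:
Cycle = 42+6+45 = 93s
green phase starts at t = k*93 + 0 for k=0,1,2,...
Need k*93+0 < 292 → k < 3.140
k ∈ {0, ..., 3} → 4 starts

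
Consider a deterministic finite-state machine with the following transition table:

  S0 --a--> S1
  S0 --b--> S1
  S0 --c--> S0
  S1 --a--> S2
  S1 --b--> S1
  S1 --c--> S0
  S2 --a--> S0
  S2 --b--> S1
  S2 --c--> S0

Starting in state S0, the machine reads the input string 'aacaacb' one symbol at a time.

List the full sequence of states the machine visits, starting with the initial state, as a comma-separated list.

Start: S0
  read 'a': S0 --a--> S1
  read 'a': S1 --a--> S2
  read 'c': S2 --c--> S0
  read 'a': S0 --a--> S1
  read 'a': S1 --a--> S2
  read 'c': S2 --c--> S0
  read 'b': S0 --b--> S1

Answer: S0, S1, S2, S0, S1, S2, S0, S1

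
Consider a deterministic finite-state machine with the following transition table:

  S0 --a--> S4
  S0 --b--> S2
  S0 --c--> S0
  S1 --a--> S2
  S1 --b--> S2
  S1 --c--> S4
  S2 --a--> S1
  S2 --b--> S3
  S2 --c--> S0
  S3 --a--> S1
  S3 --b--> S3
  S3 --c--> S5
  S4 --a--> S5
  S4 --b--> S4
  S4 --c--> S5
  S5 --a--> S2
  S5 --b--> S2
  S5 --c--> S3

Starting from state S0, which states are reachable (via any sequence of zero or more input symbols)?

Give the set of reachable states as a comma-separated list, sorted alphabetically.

BFS from S0:
  visit S0: S0--a-->S4 (new), S0--b-->S2 (new), S0--c-->S0 (seen)
  visit S4: S4--a-->S5 (new), S4--b-->S4 (seen), S4--c-->S5 (seen)
  visit S2: S2--a-->S1 (new), S2--b-->S3 (new), S2--c-->S0 (seen)
  visit S5: S5--a-->S2 (seen), S5--b-->S2 (seen), S5--c-->S3 (seen)
  visit S1: S1--a-->S2 (seen), S1--b-->S2 (seen), S1--c-->S4 (seen)
  visit S3: S3--a-->S1 (seen), S3--b-->S3 (seen), S3--c-->S5 (seen)

Answer: S0, S1, S2, S3, S4, S5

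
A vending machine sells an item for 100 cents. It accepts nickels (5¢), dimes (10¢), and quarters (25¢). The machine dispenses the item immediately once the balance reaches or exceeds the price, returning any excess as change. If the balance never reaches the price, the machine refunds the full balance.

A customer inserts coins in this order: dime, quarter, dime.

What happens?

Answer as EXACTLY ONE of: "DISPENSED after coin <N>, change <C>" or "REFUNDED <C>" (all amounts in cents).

Answer: REFUNDED 45

Derivation:
Price: 100¢
Coin 1 (dime, 10¢): balance = 10¢
Coin 2 (quarter, 25¢): balance = 35¢
Coin 3 (dime, 10¢): balance = 45¢
All coins inserted, balance 45¢ < price 100¢ → REFUND 45¢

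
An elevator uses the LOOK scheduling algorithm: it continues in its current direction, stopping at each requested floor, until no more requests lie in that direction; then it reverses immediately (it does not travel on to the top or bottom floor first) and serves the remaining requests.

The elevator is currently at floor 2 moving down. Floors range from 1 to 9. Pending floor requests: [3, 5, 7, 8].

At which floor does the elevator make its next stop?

Current floor: 2, direction: down
Requests above: [3, 5, 7, 8]
Requests below: []
Moving down but no requests below → reverse; nearest above is min([3, 5, 7, 8]) = 3

Answer: 3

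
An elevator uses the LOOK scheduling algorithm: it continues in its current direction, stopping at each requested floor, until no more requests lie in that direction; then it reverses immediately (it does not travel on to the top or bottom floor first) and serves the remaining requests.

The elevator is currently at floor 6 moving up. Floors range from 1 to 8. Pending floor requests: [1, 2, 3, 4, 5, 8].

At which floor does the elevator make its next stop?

Current floor: 6, direction: up
Requests above: [8]
Requests below: [1, 2, 3, 4, 5]
Moving up and requests lie above → nearest above is min([8]) = 8

Answer: 8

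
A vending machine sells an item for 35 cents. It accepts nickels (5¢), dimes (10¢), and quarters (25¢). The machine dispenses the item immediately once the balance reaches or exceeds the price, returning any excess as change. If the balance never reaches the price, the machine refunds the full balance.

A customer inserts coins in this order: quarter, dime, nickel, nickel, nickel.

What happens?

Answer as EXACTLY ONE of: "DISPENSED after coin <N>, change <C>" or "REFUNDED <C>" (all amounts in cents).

Price: 35¢
Coin 1 (quarter, 25¢): balance = 25¢
Coin 2 (dime, 10¢): balance = 35¢
  → balance >= price → DISPENSE, change = 35 - 35 = 0¢

Answer: DISPENSED after coin 2, change 0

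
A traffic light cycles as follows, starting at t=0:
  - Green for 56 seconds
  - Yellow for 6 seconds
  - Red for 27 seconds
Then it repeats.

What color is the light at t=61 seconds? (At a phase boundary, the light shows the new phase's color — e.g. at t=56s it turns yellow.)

Answer: yellow

Derivation:
Cycle length = 56 + 6 + 27 = 89s
t = 61, phase_t = 61 mod 89 = 61
56 <= 61 < 62 (yellow end) → YELLOW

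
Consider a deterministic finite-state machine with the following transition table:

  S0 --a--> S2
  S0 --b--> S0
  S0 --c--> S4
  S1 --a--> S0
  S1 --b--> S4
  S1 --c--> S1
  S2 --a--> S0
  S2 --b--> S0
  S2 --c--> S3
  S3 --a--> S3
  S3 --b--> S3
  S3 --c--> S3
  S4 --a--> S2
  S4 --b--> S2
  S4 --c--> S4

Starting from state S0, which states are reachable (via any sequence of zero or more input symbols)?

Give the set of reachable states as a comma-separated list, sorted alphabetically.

Answer: S0, S2, S3, S4

Derivation:
BFS from S0:
  visit S0: S0--a-->S2 (new), S0--b-->S0 (seen), S0--c-->S4 (new)
  visit S2: S2--a-->S0 (seen), S2--b-->S0 (seen), S2--c-->S3 (new)
  visit S4: S4--a-->S2 (seen), S4--b-->S2 (seen), S4--c-->S4 (seen)
  visit S3: S3--a-->S3 (seen), S3--b-->S3 (seen), S3--c-->S3 (seen)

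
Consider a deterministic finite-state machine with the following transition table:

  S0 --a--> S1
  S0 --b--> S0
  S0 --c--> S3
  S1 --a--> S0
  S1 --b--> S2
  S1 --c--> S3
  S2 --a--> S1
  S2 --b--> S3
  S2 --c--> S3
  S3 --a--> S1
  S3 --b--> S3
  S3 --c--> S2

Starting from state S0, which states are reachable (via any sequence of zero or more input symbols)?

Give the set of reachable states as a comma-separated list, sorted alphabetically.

Answer: S0, S1, S2, S3

Derivation:
BFS from S0:
  visit S0: S0--a-->S1 (new), S0--b-->S0 (seen), S0--c-->S3 (new)
  visit S1: S1--a-->S0 (seen), S1--b-->S2 (new), S1--c-->S3 (seen)
  visit S3: S3--a-->S1 (seen), S3--b-->S3 (seen), S3--c-->S2 (seen)
  visit S2: S2--a-->S1 (seen), S2--b-->S3 (seen), S2--c-->S3 (seen)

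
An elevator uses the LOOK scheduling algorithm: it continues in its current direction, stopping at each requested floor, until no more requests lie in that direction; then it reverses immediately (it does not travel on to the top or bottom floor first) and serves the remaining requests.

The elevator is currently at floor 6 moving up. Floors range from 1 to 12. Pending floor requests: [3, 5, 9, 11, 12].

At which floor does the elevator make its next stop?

Current floor: 6, direction: up
Requests above: [9, 11, 12]
Requests below: [3, 5]
Moving up and requests lie above → nearest above is min([9, 11, 12]) = 9

Answer: 9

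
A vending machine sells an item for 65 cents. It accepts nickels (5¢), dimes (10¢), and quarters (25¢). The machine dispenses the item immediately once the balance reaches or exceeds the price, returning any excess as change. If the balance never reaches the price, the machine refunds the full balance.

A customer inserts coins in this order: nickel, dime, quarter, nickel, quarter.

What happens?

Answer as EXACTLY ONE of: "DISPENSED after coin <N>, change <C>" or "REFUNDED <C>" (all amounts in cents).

Price: 65¢
Coin 1 (nickel, 5¢): balance = 5¢
Coin 2 (dime, 10¢): balance = 15¢
Coin 3 (quarter, 25¢): balance = 40¢
Coin 4 (nickel, 5¢): balance = 45¢
Coin 5 (quarter, 25¢): balance = 70¢
  → balance >= price → DISPENSE, change = 70 - 65 = 5¢

Answer: DISPENSED after coin 5, change 5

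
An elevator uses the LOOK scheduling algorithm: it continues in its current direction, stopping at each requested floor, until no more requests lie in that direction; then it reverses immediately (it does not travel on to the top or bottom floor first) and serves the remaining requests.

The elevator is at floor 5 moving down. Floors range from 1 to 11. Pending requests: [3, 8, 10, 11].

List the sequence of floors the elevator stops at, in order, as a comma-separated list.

Current: 5, moving DOWN
Serve below first (descending): [3]
Then reverse, serve above (ascending): [8, 10, 11]

Answer: 3, 8, 10, 11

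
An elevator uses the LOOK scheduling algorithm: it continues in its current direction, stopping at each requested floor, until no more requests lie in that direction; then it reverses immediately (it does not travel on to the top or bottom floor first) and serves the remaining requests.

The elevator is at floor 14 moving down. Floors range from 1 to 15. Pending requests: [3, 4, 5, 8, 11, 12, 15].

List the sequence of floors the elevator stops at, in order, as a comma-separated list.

Answer: 12, 11, 8, 5, 4, 3, 15

Derivation:
Current: 14, moving DOWN
Serve below first (descending): [12, 11, 8, 5, 4, 3]
Then reverse, serve above (ascending): [15]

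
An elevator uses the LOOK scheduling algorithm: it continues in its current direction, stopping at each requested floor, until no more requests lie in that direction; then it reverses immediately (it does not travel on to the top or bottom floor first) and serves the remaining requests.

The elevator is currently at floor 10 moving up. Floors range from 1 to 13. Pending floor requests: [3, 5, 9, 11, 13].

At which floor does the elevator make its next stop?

Current floor: 10, direction: up
Requests above: [11, 13]
Requests below: [3, 5, 9]
Moving up and requests lie above → nearest above is min([11, 13]) = 11

Answer: 11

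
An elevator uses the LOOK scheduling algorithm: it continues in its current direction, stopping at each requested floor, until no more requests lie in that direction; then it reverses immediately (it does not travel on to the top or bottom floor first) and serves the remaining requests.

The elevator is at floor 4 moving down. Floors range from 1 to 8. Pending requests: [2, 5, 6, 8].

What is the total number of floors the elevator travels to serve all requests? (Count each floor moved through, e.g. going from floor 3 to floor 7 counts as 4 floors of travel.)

Start at floor 4 moving down, LOOK stop order: [2, 5, 6, 8]
  4 → 2: |2-4| = 2, total = 2
  2 → 5: |5-2| = 3, total = 5
  5 → 6: |6-5| = 1, total = 6
  6 → 8: |8-6| = 2, total = 8

Answer: 8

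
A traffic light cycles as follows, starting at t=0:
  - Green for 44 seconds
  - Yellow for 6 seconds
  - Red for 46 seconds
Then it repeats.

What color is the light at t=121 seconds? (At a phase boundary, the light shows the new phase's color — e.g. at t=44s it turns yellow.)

Cycle length = 44 + 6 + 46 = 96s
t = 121, phase_t = 121 mod 96 = 25
25 < 44 (green end) → GREEN

Answer: green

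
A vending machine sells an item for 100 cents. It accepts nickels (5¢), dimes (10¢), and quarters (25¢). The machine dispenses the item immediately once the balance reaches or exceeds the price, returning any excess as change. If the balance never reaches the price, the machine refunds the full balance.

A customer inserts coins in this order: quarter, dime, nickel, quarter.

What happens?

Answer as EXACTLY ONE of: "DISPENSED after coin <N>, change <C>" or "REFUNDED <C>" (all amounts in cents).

Price: 100¢
Coin 1 (quarter, 25¢): balance = 25¢
Coin 2 (dime, 10¢): balance = 35¢
Coin 3 (nickel, 5¢): balance = 40¢
Coin 4 (quarter, 25¢): balance = 65¢
All coins inserted, balance 65¢ < price 100¢ → REFUND 65¢

Answer: REFUNDED 65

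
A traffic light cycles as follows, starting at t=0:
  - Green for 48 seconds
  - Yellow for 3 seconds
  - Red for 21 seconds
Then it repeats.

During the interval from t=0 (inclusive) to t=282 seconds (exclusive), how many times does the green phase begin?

Cycle = 48+3+21 = 72s
green phase starts at t = k*72 + 0 for k=0,1,2,...
Need k*72+0 < 282 → k < 3.917
k ∈ {0, ..., 3} → 4 starts

Answer: 4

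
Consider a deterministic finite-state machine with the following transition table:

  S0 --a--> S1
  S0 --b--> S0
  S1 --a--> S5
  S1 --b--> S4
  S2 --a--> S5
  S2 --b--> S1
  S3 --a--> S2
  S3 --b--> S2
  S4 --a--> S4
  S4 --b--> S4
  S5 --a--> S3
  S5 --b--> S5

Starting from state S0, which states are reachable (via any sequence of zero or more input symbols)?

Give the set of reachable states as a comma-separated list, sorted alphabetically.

Answer: S0, S1, S2, S3, S4, S5

Derivation:
BFS from S0:
  visit S0: S0--a-->S1 (new), S0--b-->S0 (seen)
  visit S1: S1--a-->S5 (new), S1--b-->S4 (new)
  visit S5: S5--a-->S3 (new), S5--b-->S5 (seen)
  visit S4: S4--a-->S4 (seen), S4--b-->S4 (seen)
  visit S3: S3--a-->S2 (new), S3--b-->S2 (seen)
  visit S2: S2--a-->S5 (seen), S2--b-->S1 (seen)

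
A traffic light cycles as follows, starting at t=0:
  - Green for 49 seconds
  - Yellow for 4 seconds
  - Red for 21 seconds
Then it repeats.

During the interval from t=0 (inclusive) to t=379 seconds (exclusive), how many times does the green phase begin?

Cycle = 49+4+21 = 74s
green phase starts at t = k*74 + 0 for k=0,1,2,...
Need k*74+0 < 379 → k < 5.122
k ∈ {0, ..., 5} → 6 starts

Answer: 6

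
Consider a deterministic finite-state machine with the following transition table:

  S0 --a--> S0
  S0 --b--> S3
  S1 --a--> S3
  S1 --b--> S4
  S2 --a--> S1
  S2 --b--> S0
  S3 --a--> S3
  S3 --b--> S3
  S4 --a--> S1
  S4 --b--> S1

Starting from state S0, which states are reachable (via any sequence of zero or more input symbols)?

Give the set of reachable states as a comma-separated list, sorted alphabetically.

BFS from S0:
  visit S0: S0--a-->S0 (seen), S0--b-->S3 (new)
  visit S3: S3--a-->S3 (seen), S3--b-->S3 (seen)

Answer: S0, S3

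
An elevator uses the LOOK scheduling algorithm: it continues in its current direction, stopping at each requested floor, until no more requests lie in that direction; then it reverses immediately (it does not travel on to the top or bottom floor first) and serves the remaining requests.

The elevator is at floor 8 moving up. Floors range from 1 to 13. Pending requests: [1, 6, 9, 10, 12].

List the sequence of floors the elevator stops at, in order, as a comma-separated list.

Current: 8, moving UP
Serve above first (ascending): [9, 10, 12]
Then reverse, serve below (descending): [6, 1]

Answer: 9, 10, 12, 6, 1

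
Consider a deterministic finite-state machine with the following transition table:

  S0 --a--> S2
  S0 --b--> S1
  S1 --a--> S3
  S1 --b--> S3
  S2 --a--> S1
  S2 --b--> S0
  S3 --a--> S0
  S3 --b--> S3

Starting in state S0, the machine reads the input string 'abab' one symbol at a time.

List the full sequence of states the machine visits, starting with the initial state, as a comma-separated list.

Start: S0
  read 'a': S0 --a--> S2
  read 'b': S2 --b--> S0
  read 'a': S0 --a--> S2
  read 'b': S2 --b--> S0

Answer: S0, S2, S0, S2, S0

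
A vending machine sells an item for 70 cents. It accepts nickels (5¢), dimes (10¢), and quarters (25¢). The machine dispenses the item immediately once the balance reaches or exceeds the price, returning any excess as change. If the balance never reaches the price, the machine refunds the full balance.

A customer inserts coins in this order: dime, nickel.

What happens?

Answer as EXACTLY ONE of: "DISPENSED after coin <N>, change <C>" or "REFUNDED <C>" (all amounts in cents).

Answer: REFUNDED 15

Derivation:
Price: 70¢
Coin 1 (dime, 10¢): balance = 10¢
Coin 2 (nickel, 5¢): balance = 15¢
All coins inserted, balance 15¢ < price 70¢ → REFUND 15¢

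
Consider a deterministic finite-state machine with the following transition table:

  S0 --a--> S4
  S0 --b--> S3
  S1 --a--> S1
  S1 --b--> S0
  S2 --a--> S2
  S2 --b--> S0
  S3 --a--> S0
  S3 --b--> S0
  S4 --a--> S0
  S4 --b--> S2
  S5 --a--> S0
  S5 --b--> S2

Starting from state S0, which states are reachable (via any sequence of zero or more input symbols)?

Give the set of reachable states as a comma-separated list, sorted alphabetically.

BFS from S0:
  visit S0: S0--a-->S4 (new), S0--b-->S3 (new)
  visit S4: S4--a-->S0 (seen), S4--b-->S2 (new)
  visit S3: S3--a-->S0 (seen), S3--b-->S0 (seen)
  visit S2: S2--a-->S2 (seen), S2--b-->S0 (seen)

Answer: S0, S2, S3, S4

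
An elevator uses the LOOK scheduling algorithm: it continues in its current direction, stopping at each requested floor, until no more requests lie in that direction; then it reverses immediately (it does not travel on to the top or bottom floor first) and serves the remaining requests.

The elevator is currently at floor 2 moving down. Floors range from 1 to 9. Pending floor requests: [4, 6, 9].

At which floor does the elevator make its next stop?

Answer: 4

Derivation:
Current floor: 2, direction: down
Requests above: [4, 6, 9]
Requests below: []
Moving down but no requests below → reverse; nearest above is min([4, 6, 9]) = 4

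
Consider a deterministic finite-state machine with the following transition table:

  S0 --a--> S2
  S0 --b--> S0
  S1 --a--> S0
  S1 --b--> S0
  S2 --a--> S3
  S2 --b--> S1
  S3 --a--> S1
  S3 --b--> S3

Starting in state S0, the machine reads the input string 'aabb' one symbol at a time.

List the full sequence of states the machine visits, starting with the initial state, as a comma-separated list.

Start: S0
  read 'a': S0 --a--> S2
  read 'a': S2 --a--> S3
  read 'b': S3 --b--> S3
  read 'b': S3 --b--> S3

Answer: S0, S2, S3, S3, S3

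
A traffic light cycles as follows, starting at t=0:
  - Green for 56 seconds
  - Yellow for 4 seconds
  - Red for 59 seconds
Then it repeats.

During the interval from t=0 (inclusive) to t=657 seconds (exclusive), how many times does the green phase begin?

Cycle = 56+4+59 = 119s
green phase starts at t = k*119 + 0 for k=0,1,2,...
Need k*119+0 < 657 → k < 5.521
k ∈ {0, ..., 5} → 6 starts

Answer: 6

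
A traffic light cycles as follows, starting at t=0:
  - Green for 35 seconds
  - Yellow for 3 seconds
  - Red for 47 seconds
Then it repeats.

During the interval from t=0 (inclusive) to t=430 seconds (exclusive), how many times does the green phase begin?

Cycle = 35+3+47 = 85s
green phase starts at t = k*85 + 0 for k=0,1,2,...
Need k*85+0 < 430 → k < 5.059
k ∈ {0, ..., 5} → 6 starts

Answer: 6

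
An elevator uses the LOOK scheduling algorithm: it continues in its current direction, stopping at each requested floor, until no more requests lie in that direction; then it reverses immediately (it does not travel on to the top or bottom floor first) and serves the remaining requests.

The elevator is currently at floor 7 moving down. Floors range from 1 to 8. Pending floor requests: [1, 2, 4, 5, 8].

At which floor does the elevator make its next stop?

Answer: 5

Derivation:
Current floor: 7, direction: down
Requests above: [8]
Requests below: [1, 2, 4, 5]
Moving down and requests lie below → nearest below is max([1, 2, 4, 5]) = 5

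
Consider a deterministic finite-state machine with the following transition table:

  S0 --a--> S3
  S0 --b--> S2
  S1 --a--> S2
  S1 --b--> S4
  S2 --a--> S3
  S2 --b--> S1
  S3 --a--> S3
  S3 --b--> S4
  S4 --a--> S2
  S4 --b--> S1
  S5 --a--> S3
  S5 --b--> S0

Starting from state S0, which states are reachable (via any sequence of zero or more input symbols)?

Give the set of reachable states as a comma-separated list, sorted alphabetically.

BFS from S0:
  visit S0: S0--a-->S3 (new), S0--b-->S2 (new)
  visit S3: S3--a-->S3 (seen), S3--b-->S4 (new)
  visit S2: S2--a-->S3 (seen), S2--b-->S1 (new)
  visit S4: S4--a-->S2 (seen), S4--b-->S1 (seen)
  visit S1: S1--a-->S2 (seen), S1--b-->S4 (seen)

Answer: S0, S1, S2, S3, S4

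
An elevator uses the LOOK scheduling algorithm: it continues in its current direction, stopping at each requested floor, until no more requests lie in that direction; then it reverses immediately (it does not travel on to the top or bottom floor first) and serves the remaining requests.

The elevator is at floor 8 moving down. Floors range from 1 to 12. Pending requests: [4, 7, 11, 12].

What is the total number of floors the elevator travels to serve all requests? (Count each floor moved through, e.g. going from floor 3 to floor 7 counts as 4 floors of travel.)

Answer: 12

Derivation:
Start at floor 8 moving down, LOOK stop order: [7, 4, 11, 12]
  8 → 7: |7-8| = 1, total = 1
  7 → 4: |4-7| = 3, total = 4
  4 → 11: |11-4| = 7, total = 11
  11 → 12: |12-11| = 1, total = 12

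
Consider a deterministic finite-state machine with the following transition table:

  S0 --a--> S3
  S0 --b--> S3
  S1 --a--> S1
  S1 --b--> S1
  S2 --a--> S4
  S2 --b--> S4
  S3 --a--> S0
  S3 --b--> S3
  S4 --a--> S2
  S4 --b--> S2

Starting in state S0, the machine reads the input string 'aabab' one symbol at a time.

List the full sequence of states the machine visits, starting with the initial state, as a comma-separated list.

Answer: S0, S3, S0, S3, S0, S3

Derivation:
Start: S0
  read 'a': S0 --a--> S3
  read 'a': S3 --a--> S0
  read 'b': S0 --b--> S3
  read 'a': S3 --a--> S0
  read 'b': S0 --b--> S3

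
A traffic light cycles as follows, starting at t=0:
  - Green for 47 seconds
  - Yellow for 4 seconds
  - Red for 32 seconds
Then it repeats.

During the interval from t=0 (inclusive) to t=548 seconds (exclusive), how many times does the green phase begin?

Answer: 7

Derivation:
Cycle = 47+4+32 = 83s
green phase starts at t = k*83 + 0 for k=0,1,2,...
Need k*83+0 < 548 → k < 6.602
k ∈ {0, ..., 6} → 7 starts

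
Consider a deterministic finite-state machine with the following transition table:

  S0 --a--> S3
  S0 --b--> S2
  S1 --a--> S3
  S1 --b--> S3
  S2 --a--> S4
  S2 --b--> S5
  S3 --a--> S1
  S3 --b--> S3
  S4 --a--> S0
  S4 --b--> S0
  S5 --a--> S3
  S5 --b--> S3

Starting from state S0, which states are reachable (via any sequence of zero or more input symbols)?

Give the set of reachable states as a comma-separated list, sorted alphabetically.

Answer: S0, S1, S2, S3, S4, S5

Derivation:
BFS from S0:
  visit S0: S0--a-->S3 (new), S0--b-->S2 (new)
  visit S3: S3--a-->S1 (new), S3--b-->S3 (seen)
  visit S2: S2--a-->S4 (new), S2--b-->S5 (new)
  visit S1: S1--a-->S3 (seen), S1--b-->S3 (seen)
  visit S4: S4--a-->S0 (seen), S4--b-->S0 (seen)
  visit S5: S5--a-->S3 (seen), S5--b-->S3 (seen)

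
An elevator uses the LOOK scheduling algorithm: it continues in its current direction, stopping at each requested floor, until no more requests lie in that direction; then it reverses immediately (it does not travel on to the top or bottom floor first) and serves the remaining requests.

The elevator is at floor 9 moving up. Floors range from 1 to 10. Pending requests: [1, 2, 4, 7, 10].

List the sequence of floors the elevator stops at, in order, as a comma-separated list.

Answer: 10, 7, 4, 2, 1

Derivation:
Current: 9, moving UP
Serve above first (ascending): [10]
Then reverse, serve below (descending): [7, 4, 2, 1]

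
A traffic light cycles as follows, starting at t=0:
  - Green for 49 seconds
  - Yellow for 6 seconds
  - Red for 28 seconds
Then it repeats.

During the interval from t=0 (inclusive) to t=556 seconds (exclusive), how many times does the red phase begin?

Answer: 7

Derivation:
Cycle = 49+6+28 = 83s
red phase starts at t = k*83 + 55 for k=0,1,2,...
Need k*83+55 < 556 → k < 6.036
k ∈ {0, ..., 6} → 7 starts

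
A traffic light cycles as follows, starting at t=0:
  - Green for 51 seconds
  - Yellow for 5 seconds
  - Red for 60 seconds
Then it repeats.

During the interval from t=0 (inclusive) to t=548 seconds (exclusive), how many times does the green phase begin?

Answer: 5

Derivation:
Cycle = 51+5+60 = 116s
green phase starts at t = k*116 + 0 for k=0,1,2,...
Need k*116+0 < 548 → k < 4.724
k ∈ {0, ..., 4} → 5 starts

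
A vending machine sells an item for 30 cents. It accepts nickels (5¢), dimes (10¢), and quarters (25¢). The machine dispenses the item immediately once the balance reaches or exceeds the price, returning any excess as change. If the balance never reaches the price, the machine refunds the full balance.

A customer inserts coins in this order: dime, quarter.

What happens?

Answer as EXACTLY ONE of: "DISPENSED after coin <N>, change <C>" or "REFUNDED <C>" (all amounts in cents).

Answer: DISPENSED after coin 2, change 5

Derivation:
Price: 30¢
Coin 1 (dime, 10¢): balance = 10¢
Coin 2 (quarter, 25¢): balance = 35¢
  → balance >= price → DISPENSE, change = 35 - 30 = 5¢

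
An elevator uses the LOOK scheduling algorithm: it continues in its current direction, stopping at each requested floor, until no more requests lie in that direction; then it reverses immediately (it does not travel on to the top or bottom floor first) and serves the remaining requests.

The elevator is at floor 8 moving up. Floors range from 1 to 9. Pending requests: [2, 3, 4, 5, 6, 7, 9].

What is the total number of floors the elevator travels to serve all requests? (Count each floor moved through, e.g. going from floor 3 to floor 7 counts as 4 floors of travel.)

Answer: 8

Derivation:
Start at floor 8 moving up, LOOK stop order: [9, 7, 6, 5, 4, 3, 2]
  8 → 9: |9-8| = 1, total = 1
  9 → 7: |7-9| = 2, total = 3
  7 → 6: |6-7| = 1, total = 4
  6 → 5: |5-6| = 1, total = 5
  5 → 4: |4-5| = 1, total = 6
  4 → 3: |3-4| = 1, total = 7
  3 → 2: |2-3| = 1, total = 8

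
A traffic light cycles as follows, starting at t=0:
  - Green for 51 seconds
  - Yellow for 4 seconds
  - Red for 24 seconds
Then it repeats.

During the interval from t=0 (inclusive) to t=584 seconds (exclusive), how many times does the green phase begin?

Cycle = 51+4+24 = 79s
green phase starts at t = k*79 + 0 for k=0,1,2,...
Need k*79+0 < 584 → k < 7.392
k ∈ {0, ..., 7} → 8 starts

Answer: 8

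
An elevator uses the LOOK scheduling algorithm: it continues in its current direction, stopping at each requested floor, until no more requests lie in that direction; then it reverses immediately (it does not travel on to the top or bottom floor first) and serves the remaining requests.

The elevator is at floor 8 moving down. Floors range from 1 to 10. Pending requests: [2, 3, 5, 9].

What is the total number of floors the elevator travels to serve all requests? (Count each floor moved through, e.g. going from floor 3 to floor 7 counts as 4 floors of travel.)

Answer: 13

Derivation:
Start at floor 8 moving down, LOOK stop order: [5, 3, 2, 9]
  8 → 5: |5-8| = 3, total = 3
  5 → 3: |3-5| = 2, total = 5
  3 → 2: |2-3| = 1, total = 6
  2 → 9: |9-2| = 7, total = 13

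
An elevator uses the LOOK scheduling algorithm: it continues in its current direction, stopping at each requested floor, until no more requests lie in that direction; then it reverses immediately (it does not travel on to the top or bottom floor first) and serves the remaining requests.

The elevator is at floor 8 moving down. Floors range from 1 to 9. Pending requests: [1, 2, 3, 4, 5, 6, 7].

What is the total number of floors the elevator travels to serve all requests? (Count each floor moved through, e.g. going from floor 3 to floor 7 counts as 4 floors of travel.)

Start at floor 8 moving down, LOOK stop order: [7, 6, 5, 4, 3, 2, 1]
  8 → 7: |7-8| = 1, total = 1
  7 → 6: |6-7| = 1, total = 2
  6 → 5: |5-6| = 1, total = 3
  5 → 4: |4-5| = 1, total = 4
  4 → 3: |3-4| = 1, total = 5
  3 → 2: |2-3| = 1, total = 6
  2 → 1: |1-2| = 1, total = 7

Answer: 7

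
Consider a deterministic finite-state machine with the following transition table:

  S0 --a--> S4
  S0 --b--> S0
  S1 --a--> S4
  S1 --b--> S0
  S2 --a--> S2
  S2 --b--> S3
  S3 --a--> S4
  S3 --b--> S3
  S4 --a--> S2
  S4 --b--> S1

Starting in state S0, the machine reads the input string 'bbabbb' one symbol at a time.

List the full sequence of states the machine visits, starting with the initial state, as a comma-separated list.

Answer: S0, S0, S0, S4, S1, S0, S0

Derivation:
Start: S0
  read 'b': S0 --b--> S0
  read 'b': S0 --b--> S0
  read 'a': S0 --a--> S4
  read 'b': S4 --b--> S1
  read 'b': S1 --b--> S0
  read 'b': S0 --b--> S0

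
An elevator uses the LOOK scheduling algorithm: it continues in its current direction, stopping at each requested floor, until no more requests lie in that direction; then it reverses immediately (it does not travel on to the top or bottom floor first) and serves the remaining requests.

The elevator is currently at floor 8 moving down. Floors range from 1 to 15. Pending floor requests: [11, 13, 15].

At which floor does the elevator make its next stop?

Current floor: 8, direction: down
Requests above: [11, 13, 15]
Requests below: []
Moving down but no requests below → reverse; nearest above is min([11, 13, 15]) = 11

Answer: 11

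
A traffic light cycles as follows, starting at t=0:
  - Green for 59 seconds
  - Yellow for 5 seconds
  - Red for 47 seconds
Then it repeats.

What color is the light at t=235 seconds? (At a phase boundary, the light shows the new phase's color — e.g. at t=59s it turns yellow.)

Answer: green

Derivation:
Cycle length = 59 + 5 + 47 = 111s
t = 235, phase_t = 235 mod 111 = 13
13 < 59 (green end) → GREEN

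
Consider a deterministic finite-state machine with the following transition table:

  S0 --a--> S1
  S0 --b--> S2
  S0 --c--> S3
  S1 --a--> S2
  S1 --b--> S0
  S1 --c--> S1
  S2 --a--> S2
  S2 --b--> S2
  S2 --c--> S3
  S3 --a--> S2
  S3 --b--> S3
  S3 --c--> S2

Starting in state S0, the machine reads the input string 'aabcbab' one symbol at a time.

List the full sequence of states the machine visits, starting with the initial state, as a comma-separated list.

Answer: S0, S1, S2, S2, S3, S3, S2, S2

Derivation:
Start: S0
  read 'a': S0 --a--> S1
  read 'a': S1 --a--> S2
  read 'b': S2 --b--> S2
  read 'c': S2 --c--> S3
  read 'b': S3 --b--> S3
  read 'a': S3 --a--> S2
  read 'b': S2 --b--> S2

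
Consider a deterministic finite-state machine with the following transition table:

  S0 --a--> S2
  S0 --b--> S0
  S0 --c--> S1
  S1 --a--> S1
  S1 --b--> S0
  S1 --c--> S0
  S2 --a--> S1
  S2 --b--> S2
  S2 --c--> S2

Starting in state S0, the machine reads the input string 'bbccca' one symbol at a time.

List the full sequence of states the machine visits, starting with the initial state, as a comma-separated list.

Answer: S0, S0, S0, S1, S0, S1, S1

Derivation:
Start: S0
  read 'b': S0 --b--> S0
  read 'b': S0 --b--> S0
  read 'c': S0 --c--> S1
  read 'c': S1 --c--> S0
  read 'c': S0 --c--> S1
  read 'a': S1 --a--> S1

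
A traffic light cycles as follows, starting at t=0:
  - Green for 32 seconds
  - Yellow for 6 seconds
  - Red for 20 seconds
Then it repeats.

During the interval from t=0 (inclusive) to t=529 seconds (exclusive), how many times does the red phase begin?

Answer: 9

Derivation:
Cycle = 32+6+20 = 58s
red phase starts at t = k*58 + 38 for k=0,1,2,...
Need k*58+38 < 529 → k < 8.466
k ∈ {0, ..., 8} → 9 starts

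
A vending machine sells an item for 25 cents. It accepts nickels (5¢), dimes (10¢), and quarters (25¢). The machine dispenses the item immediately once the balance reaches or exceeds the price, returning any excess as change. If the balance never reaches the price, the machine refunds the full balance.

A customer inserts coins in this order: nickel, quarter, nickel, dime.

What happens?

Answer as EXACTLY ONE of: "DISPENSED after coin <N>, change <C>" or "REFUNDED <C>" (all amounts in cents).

Answer: DISPENSED after coin 2, change 5

Derivation:
Price: 25¢
Coin 1 (nickel, 5¢): balance = 5¢
Coin 2 (quarter, 25¢): balance = 30¢
  → balance >= price → DISPENSE, change = 30 - 25 = 5¢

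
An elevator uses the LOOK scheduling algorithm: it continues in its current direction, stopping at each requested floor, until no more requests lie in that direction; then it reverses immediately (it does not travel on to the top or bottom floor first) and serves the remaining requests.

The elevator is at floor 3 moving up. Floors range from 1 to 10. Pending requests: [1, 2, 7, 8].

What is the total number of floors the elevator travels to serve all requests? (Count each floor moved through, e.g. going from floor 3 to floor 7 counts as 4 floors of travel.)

Start at floor 3 moving up, LOOK stop order: [7, 8, 2, 1]
  3 → 7: |7-3| = 4, total = 4
  7 → 8: |8-7| = 1, total = 5
  8 → 2: |2-8| = 6, total = 11
  2 → 1: |1-2| = 1, total = 12

Answer: 12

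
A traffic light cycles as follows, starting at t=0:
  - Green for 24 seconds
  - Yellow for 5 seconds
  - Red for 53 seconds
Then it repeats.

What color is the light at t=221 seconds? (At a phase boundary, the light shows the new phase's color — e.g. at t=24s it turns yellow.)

Answer: red

Derivation:
Cycle length = 24 + 5 + 53 = 82s
t = 221, phase_t = 221 mod 82 = 57
57 >= 29 → RED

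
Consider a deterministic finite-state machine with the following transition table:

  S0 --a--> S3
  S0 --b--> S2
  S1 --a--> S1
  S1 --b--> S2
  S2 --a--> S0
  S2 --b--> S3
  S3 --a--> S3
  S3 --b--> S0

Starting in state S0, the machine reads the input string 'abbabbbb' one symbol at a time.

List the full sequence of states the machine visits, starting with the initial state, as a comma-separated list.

Answer: S0, S3, S0, S2, S0, S2, S3, S0, S2

Derivation:
Start: S0
  read 'a': S0 --a--> S3
  read 'b': S3 --b--> S0
  read 'b': S0 --b--> S2
  read 'a': S2 --a--> S0
  read 'b': S0 --b--> S2
  read 'b': S2 --b--> S3
  read 'b': S3 --b--> S0
  read 'b': S0 --b--> S2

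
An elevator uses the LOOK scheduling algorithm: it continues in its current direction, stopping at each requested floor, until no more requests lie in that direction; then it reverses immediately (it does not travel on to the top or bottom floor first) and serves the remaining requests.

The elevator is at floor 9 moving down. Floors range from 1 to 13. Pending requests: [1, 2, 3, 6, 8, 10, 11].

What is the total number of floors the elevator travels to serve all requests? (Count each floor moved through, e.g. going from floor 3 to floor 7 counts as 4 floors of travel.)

Answer: 18

Derivation:
Start at floor 9 moving down, LOOK stop order: [8, 6, 3, 2, 1, 10, 11]
  9 → 8: |8-9| = 1, total = 1
  8 → 6: |6-8| = 2, total = 3
  6 → 3: |3-6| = 3, total = 6
  3 → 2: |2-3| = 1, total = 7
  2 → 1: |1-2| = 1, total = 8
  1 → 10: |10-1| = 9, total = 17
  10 → 11: |11-10| = 1, total = 18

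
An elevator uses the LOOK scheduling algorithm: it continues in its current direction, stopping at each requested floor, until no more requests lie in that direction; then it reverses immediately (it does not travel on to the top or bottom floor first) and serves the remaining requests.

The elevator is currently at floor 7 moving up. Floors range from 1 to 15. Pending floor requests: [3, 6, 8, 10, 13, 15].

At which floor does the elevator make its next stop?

Answer: 8

Derivation:
Current floor: 7, direction: up
Requests above: [8, 10, 13, 15]
Requests below: [3, 6]
Moving up and requests lie above → nearest above is min([8, 10, 13, 15]) = 8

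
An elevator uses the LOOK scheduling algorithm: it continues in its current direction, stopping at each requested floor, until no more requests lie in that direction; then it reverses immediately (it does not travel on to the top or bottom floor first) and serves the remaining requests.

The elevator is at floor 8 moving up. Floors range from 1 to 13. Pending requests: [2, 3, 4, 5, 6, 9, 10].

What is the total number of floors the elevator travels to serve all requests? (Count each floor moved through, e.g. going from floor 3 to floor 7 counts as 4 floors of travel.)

Answer: 10

Derivation:
Start at floor 8 moving up, LOOK stop order: [9, 10, 6, 5, 4, 3, 2]
  8 → 9: |9-8| = 1, total = 1
  9 → 10: |10-9| = 1, total = 2
  10 → 6: |6-10| = 4, total = 6
  6 → 5: |5-6| = 1, total = 7
  5 → 4: |4-5| = 1, total = 8
  4 → 3: |3-4| = 1, total = 9
  3 → 2: |2-3| = 1, total = 10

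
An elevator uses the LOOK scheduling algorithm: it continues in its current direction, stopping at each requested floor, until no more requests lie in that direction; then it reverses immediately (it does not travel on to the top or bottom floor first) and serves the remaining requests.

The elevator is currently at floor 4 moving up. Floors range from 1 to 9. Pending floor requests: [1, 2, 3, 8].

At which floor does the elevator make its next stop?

Answer: 8

Derivation:
Current floor: 4, direction: up
Requests above: [8]
Requests below: [1, 2, 3]
Moving up and requests lie above → nearest above is min([8]) = 8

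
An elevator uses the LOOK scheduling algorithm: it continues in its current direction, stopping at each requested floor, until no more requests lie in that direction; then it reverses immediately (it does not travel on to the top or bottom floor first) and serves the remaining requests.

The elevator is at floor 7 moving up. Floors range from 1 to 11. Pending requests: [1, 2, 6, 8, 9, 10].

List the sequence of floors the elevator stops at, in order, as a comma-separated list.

Current: 7, moving UP
Serve above first (ascending): [8, 9, 10]
Then reverse, serve below (descending): [6, 2, 1]

Answer: 8, 9, 10, 6, 2, 1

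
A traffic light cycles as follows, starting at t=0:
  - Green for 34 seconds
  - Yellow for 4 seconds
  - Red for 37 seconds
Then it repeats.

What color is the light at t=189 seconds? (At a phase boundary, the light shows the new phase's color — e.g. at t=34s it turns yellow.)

Cycle length = 34 + 4 + 37 = 75s
t = 189, phase_t = 189 mod 75 = 39
39 >= 38 → RED

Answer: red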